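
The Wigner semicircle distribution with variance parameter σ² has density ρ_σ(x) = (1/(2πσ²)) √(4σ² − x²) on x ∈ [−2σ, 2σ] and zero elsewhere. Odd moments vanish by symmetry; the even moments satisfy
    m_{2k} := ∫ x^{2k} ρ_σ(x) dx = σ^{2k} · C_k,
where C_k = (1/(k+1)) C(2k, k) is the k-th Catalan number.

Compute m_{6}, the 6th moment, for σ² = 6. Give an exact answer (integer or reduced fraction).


By the scaled semicircle moment identity, m_{2k} = σ^{2k} · C_k with k = 3.
C_3 = (1/(k+1)) · C(2k, k) = (1/4) · C(6, 3) = (1/4) · 20 = 5.
σ^{2k} = (σ²)^k = (6)^3 = 216.

Therefore m_{6} = σ^{6} · C_3 = 216 · 5 = 1080.


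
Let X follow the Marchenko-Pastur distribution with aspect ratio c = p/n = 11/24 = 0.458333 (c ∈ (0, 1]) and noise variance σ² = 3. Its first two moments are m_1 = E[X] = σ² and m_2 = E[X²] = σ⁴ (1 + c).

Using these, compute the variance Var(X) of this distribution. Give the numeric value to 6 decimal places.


m_1 = E[X] = σ² = 3, so m_1² = 9.
m_2 = E[X²] = σ⁴ (1 + c) = 9 · (1 + 0.458333) = 9 · 1.458333 = 13.125000.
(Note m_2 − m_1² simplifies to c · σ⁴ = 0.458333 · 9.)

Var(X) = m_2 − m_1² = 13.125000 − 9 = 4.125000.


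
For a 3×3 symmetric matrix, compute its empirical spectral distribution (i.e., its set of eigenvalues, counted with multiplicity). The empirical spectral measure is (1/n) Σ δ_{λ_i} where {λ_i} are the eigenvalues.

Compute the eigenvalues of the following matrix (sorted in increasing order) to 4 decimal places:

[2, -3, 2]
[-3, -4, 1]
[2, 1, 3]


Since M is real symmetric, all three eigenvalues are real; they are the roots of det(λI − M) = λ³ − (tr M) λ² + s λ − det M, where s is the sum of the principal 2×2 minors.
tr M = 2 + (-4) + 3 = 1.
s = (2·(-4) − (-3)²) + (2·3 − 2²) + ((-4)·3 − 1²) = -17 + 2 + (-13) = -28.
det M (expand along row 1) = 2·(-13) − (-3)·(-11) + 2·5 = -49.
Characteristic polynomial: λ³ − λ² − 28λ + 49 = 0.
Substitute λ = y + (tr M)/3 = y + 0.333333 to remove the quadratic term: y³ + p·y + q = 0 with p = s − (tr M)²/3 = -28.333333 and q = −2(tr M)³/27 + (tr M)·s/3 − det M = 39.592593.
Three real roots ⇒ use the trigonometric (Viète) form: r = 2√(−p/3) = 6.146363, φ = arccos(3q/(p·r)) = arccos(-0.682055) = 2.321365 rad.
y_k = r·cos(φ/3 − 2πk/3) for k = 0, 1, 2 gives y = 4.396299, 1.521764, -5.918062.
λ_k = y_k + 0.333333 gives λ = 4.7296, 1.8551, -5.5847 (check: the sum is 1.0000 = tr M).

Eigenvalues sorted in increasing order: [-5.5847, 1.8551, 4.7296].


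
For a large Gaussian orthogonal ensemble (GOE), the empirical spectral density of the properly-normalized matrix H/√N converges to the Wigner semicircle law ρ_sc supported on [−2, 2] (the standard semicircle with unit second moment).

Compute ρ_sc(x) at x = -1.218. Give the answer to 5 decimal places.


ρ_sc(x) = (1/(2π)) √(4 − x²). With x = -1.218:
  4 − x² = 4 − (-1.218)² = 4 − 1.483524 = 2.516476.
  √(4 − x²) = 1.586340.
  1/(2π) = 0.159155.
  ρ_sc(-1.218) = 0.159155 · 1.586340 = 0.252474.

Rounded to 5 decimal places: ρ_sc(-1.218) ≈ 0.25247.


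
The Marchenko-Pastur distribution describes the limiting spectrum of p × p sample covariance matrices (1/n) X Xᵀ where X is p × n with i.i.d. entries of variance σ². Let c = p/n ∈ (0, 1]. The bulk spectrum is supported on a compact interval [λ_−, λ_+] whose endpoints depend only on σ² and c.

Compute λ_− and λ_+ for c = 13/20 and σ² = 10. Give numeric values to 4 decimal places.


c = 13/20 = 0.650000; √c = 0.806226.
λ_− = σ² (1 − √c)² = 10 · (1 − 0.806226)² = 10 · (0.193774)² = 0.375485.
λ_+ = σ² (1 + √c)² = 10 · (1 + 0.806226)² = 10 · (1.806226)² = 32.624515.

Rounded to 4 decimal places: λ_− ≈ 0.3755, λ_+ ≈ 32.6245.


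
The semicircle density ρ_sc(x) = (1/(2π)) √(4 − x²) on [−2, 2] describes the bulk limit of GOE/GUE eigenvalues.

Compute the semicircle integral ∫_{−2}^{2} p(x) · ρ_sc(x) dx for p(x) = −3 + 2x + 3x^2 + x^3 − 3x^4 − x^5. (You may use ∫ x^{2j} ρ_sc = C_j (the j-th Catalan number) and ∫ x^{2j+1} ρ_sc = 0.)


Write p(x) = Σ a_i x^i, split into monomials and integrate each against ρ_sc separately.
Using ∫ x^{2j} ρ_sc = C_j = (1/(j+1)) C(2j, j) (Catalan numbers) and ∫ x^{2j+1} ρ_sc = 0 (odd monomials vanish by symmetry):
  i = 0 (even): a_0 · C_{0} = -3 · 1 = -3
  i = 1 (odd): ∫ x^1 ρ_sc = 0 (vanishes)
  i = 2 (even): a_2 · C_{1} = 3 · 1 = 3
  i = 3 (odd): ∫ x^3 ρ_sc = 0 (vanishes)
  i = 4 (even): a_4 · C_{2} = -3 · 2 = -6
  i = 5 (odd): ∫ x^5 ρ_sc = 0 (vanishes)

Summing the contributions: ∫_{−2}^{2} p(x) ρ_sc(x) dx = (-3) + 3 + (-6) = -6.


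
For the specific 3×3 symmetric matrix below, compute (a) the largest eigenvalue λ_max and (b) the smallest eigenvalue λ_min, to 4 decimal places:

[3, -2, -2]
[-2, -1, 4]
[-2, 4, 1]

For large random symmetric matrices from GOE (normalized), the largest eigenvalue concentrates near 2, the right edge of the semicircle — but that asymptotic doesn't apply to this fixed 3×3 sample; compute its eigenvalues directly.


Since M is real symmetric, all three eigenvalues are real; they are the roots of det(λI − M) = λ³ − (tr M) λ² + s λ − det M, where s is the sum of the principal 2×2 minors.
tr M = 3 + (-1) + 1 = 3.
s = (3·(-1) − (-2)²) + (3·1 − (-2)²) + ((-1)·1 − 4²) = -7 + (-1) + (-17) = -25.
det M (expand along row 1) = 3·(-17) − (-2)·6 + (-2)·(-10) = -19.
Characteristic polynomial: λ³ − 3λ² − 25λ + 19 = 0.
Substitute λ = y + (tr M)/3 = y + 1.000000 to remove the quadratic term: y³ + p·y + q = 0 with p = s − (tr M)²/3 = -28.000000 and q = −2(tr M)³/27 + (tr M)·s/3 − det M = -8.000000.
Three real roots ⇒ use the trigonometric (Viète) form: r = 2√(−p/3) = 6.110101, φ = arccos(3q/(p·r)) = arccos(0.140283) = 1.430049 rad.
y_k = r·cos(φ/3 − 2πk/3) for k = 0, 1, 2 gives y = 5.428957, -0.286555, -5.142403.
λ_k = y_k + 1.000000 gives λ = 6.4290, 0.7134, -4.1424 (check: the sum is 3.0000 = tr M).

Hence λ_max = 6.4290 and λ_min = -4.1424.


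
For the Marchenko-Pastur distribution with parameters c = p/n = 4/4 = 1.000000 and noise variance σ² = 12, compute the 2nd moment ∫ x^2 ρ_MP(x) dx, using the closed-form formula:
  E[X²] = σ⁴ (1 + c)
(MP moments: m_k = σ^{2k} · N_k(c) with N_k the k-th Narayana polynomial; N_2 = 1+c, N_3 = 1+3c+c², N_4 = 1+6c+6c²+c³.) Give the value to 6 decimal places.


E[X²] = σ⁴ (1 + c) (second MP moment). With σ² = 12 (so σ⁴ = 144) and c = 4/4 = 1.000000: E[X²] = 144 · (1 + 1.000000) = 144 · 2.000000.

So E[X^2] = 288.000000.


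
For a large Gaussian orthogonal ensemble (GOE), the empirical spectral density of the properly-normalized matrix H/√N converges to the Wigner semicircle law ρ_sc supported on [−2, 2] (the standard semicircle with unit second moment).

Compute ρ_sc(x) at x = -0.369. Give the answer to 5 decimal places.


ρ_sc(x) = (1/(2π)) √(4 − x²). With x = -0.369:
  4 − x² = 4 − (-0.369)² = 4 − 0.136161 = 3.863839.
  √(4 − x²) = 1.965665.
  1/(2π) = 0.159155.
  ρ_sc(-0.369) = 0.159155 · 1.965665 = 0.312845.

Rounded to 5 decimal places: ρ_sc(-0.369) ≈ 0.31285.


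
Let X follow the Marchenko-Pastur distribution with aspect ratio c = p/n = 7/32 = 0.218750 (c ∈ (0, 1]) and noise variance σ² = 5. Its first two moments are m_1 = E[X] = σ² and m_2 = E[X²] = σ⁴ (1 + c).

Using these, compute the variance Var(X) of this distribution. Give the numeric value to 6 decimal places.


m_1 = E[X] = σ² = 5, so m_1² = 25.
m_2 = E[X²] = σ⁴ (1 + c) = 25 · (1 + 0.218750) = 25 · 1.218750 = 30.468750.
(Note m_2 − m_1² simplifies to c · σ⁴ = 0.218750 · 25.)

Var(X) = m_2 − m_1² = 30.468750 − 25 = 5.468750.


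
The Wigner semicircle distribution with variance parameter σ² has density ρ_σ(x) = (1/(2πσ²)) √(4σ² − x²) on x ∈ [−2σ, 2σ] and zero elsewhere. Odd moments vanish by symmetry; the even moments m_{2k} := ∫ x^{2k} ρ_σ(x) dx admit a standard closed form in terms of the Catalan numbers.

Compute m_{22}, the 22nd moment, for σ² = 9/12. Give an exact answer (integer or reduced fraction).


By the scaled semicircle moment identity, m_{2k} = σ^{2k} · C_k with k = 11.
C_11 = (1/(k+1)) · C(2k, k) = (1/12) · C(22, 11) = (1/12) · 705432 = 58786.
σ^{2k} = (σ²)^k = (9/12)^11 = 177147/4194304.

Therefore m_{22} = σ^{22} · C_11 = (177147/4194304) · 58786 = 5206881771/2097152.


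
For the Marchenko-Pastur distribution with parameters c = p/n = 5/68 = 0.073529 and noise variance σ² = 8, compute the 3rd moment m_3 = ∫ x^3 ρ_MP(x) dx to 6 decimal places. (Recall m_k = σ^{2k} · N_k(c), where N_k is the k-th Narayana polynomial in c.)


E[X³] = σ⁶ (1 + 3c + c²) (third MP moment). With σ² = 8 (so σ⁶ = 512) and c = 5/68 = 0.073529: E[X³] = 512 · (1 + 3·0.073529 + (0.073529)²) = 512 · 1.225995.

So E[X^3] = 627.709343.


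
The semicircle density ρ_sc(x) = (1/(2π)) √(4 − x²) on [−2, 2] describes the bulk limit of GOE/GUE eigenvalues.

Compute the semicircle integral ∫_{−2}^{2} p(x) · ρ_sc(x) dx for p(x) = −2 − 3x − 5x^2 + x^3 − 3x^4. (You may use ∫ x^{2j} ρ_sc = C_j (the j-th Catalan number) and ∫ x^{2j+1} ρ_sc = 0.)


Write p(x) = Σ a_i x^i, split into monomials and integrate each against ρ_sc separately.
Using ∫ x^{2j} ρ_sc = C_j = (1/(j+1)) C(2j, j) (Catalan numbers) and ∫ x^{2j+1} ρ_sc = 0 (odd monomials vanish by symmetry):
  i = 0 (even): a_0 · C_{0} = -2 · 1 = -2
  i = 1 (odd): ∫ x^1 ρ_sc = 0 (vanishes)
  i = 2 (even): a_2 · C_{1} = -5 · 1 = -5
  i = 3 (odd): ∫ x^3 ρ_sc = 0 (vanishes)
  i = 4 (even): a_4 · C_{2} = -3 · 2 = -6

Summing the contributions: ∫_{−2}^{2} p(x) ρ_sc(x) dx = (-2) + (-5) + (-6) = -13.


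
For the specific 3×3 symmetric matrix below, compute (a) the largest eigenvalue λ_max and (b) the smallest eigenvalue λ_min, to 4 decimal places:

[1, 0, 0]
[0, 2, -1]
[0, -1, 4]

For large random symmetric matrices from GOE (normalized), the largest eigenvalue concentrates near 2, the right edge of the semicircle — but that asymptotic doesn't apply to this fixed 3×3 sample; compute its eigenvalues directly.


Since M is real symmetric, all three eigenvalues are real; they are the roots of det(λI − M) = λ³ − (tr M) λ² + s λ − det M, where s is the sum of the principal 2×2 minors.
tr M = 1 + 2 + 4 = 7.
s = (1·2 − 0²) + (1·4 − 0²) + (2·4 − (-1)²) = 2 + 4 + 7 = 13.
det M (expand along row 1) = 1·7 − 0·0 + 0·0 = 7.
Characteristic polynomial: λ³ − 7λ² + 13λ − 7 = 0.
Substitute λ = y + (tr M)/3 = y + 2.333333 to remove the quadratic term: y³ + p·y + q = 0 with p = s − (tr M)²/3 = -3.333333 and q = −2(tr M)³/27 + (tr M)·s/3 − det M = -2.074074.
Three real roots ⇒ use the trigonometric (Viète) form: r = 2√(−p/3) = 2.108185, φ = arccos(3q/(p·r)) = arccos(0.885438) = 0.483361 rad.
y_k = r·cos(φ/3 − 2πk/3) for k = 0, 1, 2 gives y = 2.080880, -0.747547, -1.333333.
λ_k = y_k + 2.333333 gives λ = 4.4142, 1.5858, 1.0000 (check: the sum is 7.0000 = tr M).

Hence λ_max = 4.4142 and λ_min = 1.0000.


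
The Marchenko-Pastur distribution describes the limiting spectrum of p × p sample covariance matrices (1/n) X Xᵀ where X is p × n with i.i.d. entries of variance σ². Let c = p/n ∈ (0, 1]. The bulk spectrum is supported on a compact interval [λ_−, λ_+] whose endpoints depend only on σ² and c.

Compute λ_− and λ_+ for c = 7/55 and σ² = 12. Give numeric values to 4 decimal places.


c = 7/55 = 0.127273; √c = 0.356753.
λ_− = σ² (1 − √c)² = 12 · (1 − 0.356753)² = 12 · (0.643247)² = 4.965200.
λ_+ = σ² (1 + √c)² = 12 · (1 + 0.356753)² = 12 · (1.356753)² = 22.089346.

Rounded to 4 decimal places: λ_− ≈ 4.9652, λ_+ ≈ 22.0893.


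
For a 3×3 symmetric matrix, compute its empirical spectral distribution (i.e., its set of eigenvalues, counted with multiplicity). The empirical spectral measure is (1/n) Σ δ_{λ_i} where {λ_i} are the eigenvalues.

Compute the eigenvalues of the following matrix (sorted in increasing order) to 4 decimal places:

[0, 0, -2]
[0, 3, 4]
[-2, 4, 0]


Since M is real symmetric, all three eigenvalues are real; they are the roots of det(λI − M) = λ³ − (tr M) λ² + s λ − det M, where s is the sum of the principal 2×2 minors.
tr M = 0 + 3 + 0 = 3.
s = (0·3 − 0²) + (0·0 − (-2)²) + (3·0 − 4²) = 0 + (-4) + (-16) = -20.
det M (expand along row 1) = 0·(-16) − 0·8 + (-2)·6 = -12.
Characteristic polynomial: λ³ − 3λ² − 20λ + 12 = 0.
Substitute λ = y + (tr M)/3 = y + 1.000000 to remove the quadratic term: y³ + p·y + q = 0 with p = s − (tr M)²/3 = -23.000000 and q = −2(tr M)³/27 + (tr M)·s/3 − det M = -10.000000.
Three real roots ⇒ use the trigonometric (Viète) form: r = 2√(−p/3) = 5.537749, φ = arccos(3q/(p·r)) = arccos(0.235538) = 1.333025 rad.
y_k = r·cos(φ/3 − 2πk/3) for k = 0, 1, 2 gives y = 5.000000, -0.438447, -4.561553.
λ_k = y_k + 1.000000 gives λ = 6.0000, 0.5616, -3.5616 (check: the sum is 3.0000 = tr M).

Eigenvalues sorted in increasing order: [-3.5616, 0.5616, 6.0000].


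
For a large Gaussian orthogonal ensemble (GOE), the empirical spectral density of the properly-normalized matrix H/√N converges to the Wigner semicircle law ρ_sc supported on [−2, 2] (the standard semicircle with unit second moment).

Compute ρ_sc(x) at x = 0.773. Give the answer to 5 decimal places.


ρ_sc(x) = (1/(2π)) √(4 − x²). With x = 0.773:
  4 − x² = 4 − (0.773)² = 4 − 0.597529 = 3.402471.
  √(4 − x²) = 1.844579.
  1/(2π) = 0.159155.
  ρ_sc(0.773) = 0.159155 · 1.844579 = 0.293574.

Rounded to 5 decimal places: ρ_sc(0.773) ≈ 0.29357.


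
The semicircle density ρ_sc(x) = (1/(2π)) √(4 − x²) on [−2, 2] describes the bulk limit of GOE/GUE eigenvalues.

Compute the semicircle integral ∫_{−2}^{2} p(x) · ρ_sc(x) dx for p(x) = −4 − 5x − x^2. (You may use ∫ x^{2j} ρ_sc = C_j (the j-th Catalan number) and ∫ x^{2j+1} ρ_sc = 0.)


Write p(x) = Σ a_i x^i, split into monomials and integrate each against ρ_sc separately.
Using ∫ x^{2j} ρ_sc = C_j = (1/(j+1)) C(2j, j) (Catalan numbers) and ∫ x^{2j+1} ρ_sc = 0 (odd monomials vanish by symmetry):
  i = 0 (even): a_0 · C_{0} = -4 · 1 = -4
  i = 1 (odd): ∫ x^1 ρ_sc = 0 (vanishes)
  i = 2 (even): a_2 · C_{1} = -1 · 1 = -1

Summing the contributions: ∫_{−2}^{2} p(x) ρ_sc(x) dx = (-4) + (-1) = -5.


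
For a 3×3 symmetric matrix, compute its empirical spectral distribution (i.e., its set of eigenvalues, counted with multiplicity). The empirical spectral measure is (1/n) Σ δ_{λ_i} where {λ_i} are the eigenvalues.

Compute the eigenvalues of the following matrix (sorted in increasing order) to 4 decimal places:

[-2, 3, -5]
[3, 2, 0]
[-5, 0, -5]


Since M is real symmetric, all three eigenvalues are real; they are the roots of det(λI − M) = λ³ − (tr M) λ² + s λ − det M, where s is the sum of the principal 2×2 minors.
tr M = -2 + 2 + (-5) = -5.
s = ((-2)·2 − 3²) + ((-2)·(-5) − (-5)²) + (2·(-5) − 0²) = -13 + (-15) + (-10) = -38.
det M (expand along row 1) = (-2)·(-10) − 3·(-15) + (-5)·10 = 15.
Characteristic polynomial: λ³ + 5λ² − 38λ − 15 = 0.
Substitute λ = y + (tr M)/3 = y − 1.666667 to remove the quadratic term: y³ + p·y + q = 0 with p = s − (tr M)²/3 = -46.333333 and q = −2(tr M)³/27 + (tr M)·s/3 − det M = 57.592593.
Three real roots ⇒ use the trigonometric (Viète) form: r = 2√(−p/3) = 7.859884, φ = arccos(3q/(p·r)) = arccos(-0.474437) = 2.065120 rad.
y_k = r·cos(φ/3 − 2πk/3) for k = 0, 1, 2 gives y = 6.070034, 1.289257, -7.359291.
λ_k = y_k − 1.666667 gives λ = 4.4034, -0.3774, -9.0260 (check: the sum is -5.0000 = tr M).

Eigenvalues sorted in increasing order: [-9.0260, -0.3774, 4.4034].


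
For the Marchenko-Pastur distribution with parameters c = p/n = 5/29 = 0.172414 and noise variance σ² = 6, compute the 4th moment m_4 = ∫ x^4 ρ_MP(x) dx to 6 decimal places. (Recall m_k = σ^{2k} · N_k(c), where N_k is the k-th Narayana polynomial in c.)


E[X⁴] = σ⁸ (1 + 6c + 6c² + c³) (fourth MP moment). With σ² = 6 (so σ⁸ = 1296) and c = 5/29 = 0.172414: E[X⁴] = 1296 · (1 + 6·0.172414 + 6·(0.172414)² + (0.172414)³) = 1296 · 2.217967.

So E[X^4] = 2874.485383.


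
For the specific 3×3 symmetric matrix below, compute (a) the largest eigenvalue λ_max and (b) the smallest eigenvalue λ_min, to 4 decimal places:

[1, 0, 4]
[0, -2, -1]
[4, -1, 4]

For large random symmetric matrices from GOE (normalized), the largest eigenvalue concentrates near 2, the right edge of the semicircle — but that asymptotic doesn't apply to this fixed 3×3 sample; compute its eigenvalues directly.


Since M is real symmetric, all three eigenvalues are real; they are the roots of det(λI − M) = λ³ − (tr M) λ² + s λ − det M, where s is the sum of the principal 2×2 minors.
tr M = 1 + (-2) + 4 = 3.
s = (1·(-2) − 0²) + (1·4 − 4²) + ((-2)·4 − (-1)²) = -2 + (-12) + (-9) = -23.
det M (expand along row 1) = 1·(-9) − 0·4 + 4·8 = 23.
Characteristic polynomial: λ³ − 3λ² − 23λ − 23 = 0.
Substitute λ = y + (tr M)/3 = y + 1.000000 to remove the quadratic term: y³ + p·y + q = 0 with p = s − (tr M)²/3 = -26.000000 and q = −2(tr M)³/27 + (tr M)·s/3 − det M = -48.000000.
Three real roots ⇒ use the trigonometric (Viète) form: r = 2√(−p/3) = 5.887841, φ = arccos(3q/(p·r)) = arccos(0.940661) = 0.346224 rad.
y_k = r·cos(φ/3 − 2πk/3) for k = 0, 1, 2 gives y = 5.848674, -2.337175, -3.511499.
λ_k = y_k + 1.000000 gives λ = 6.8487, -1.3372, -2.5115 (check: the sum is 3.0000 = tr M).

Hence λ_max = 6.8487 and λ_min = -2.5115.


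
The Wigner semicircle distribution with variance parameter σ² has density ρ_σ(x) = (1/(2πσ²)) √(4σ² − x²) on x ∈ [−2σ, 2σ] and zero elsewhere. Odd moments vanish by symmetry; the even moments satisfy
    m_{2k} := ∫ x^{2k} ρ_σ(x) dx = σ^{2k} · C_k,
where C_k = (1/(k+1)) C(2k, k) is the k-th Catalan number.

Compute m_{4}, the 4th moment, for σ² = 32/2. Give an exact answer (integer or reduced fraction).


By the scaled semicircle moment identity, m_{2k} = σ^{2k} · C_k with k = 2.
C_2 = (1/(k+1)) · C(2k, k) = (1/3) · C(4, 2) = (1/3) · 6 = 2.
σ^{2k} = (σ²)^k = (32/2)^2 = 256.

Therefore m_{4} = σ^{4} · C_2 = 256 · 2 = 512.


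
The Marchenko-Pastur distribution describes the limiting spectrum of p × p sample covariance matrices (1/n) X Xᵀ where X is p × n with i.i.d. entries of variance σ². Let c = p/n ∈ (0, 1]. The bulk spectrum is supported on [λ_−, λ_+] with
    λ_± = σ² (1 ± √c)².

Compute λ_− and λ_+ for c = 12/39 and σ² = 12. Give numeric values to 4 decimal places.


c = 12/39 = 0.307692; √c = 0.554700.
λ_− = σ² (1 − √c)² = 12 · (1 − 0.554700)² = 12 · (0.445300)² = 2.379503.
λ_+ = σ² (1 + √c)² = 12 · (1 + 0.554700)² = 12 · (1.554700)² = 29.005112.

Rounded to 4 decimal places: λ_− ≈ 2.3795, λ_+ ≈ 29.0051.


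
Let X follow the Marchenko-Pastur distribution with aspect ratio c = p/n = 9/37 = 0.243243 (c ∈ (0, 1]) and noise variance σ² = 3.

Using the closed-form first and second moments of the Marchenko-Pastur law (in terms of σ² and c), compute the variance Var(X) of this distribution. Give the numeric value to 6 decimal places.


Recall the MP moments m_1 = E[X] = σ² and m_2 = E[X²] = σ⁴ (1 + c).
m_1 = E[X] = σ² = 3, so m_1² = 9.
m_2 = E[X²] = σ⁴ (1 + c) = 9 · (1 + 0.243243) = 9 · 1.243243 = 11.189189.
(Note m_2 − m_1² simplifies to c · σ⁴ = 0.243243 · 9.)

Var(X) = m_2 − m_1² = 11.189189 − 9 = 2.189189.


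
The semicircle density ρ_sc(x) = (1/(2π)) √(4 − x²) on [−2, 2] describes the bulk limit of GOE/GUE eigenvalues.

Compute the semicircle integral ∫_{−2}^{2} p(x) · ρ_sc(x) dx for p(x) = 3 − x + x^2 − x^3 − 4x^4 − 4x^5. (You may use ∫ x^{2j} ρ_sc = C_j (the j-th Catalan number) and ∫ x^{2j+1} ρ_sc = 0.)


Write p(x) = Σ a_i x^i, split into monomials and integrate each against ρ_sc separately.
Using ∫ x^{2j} ρ_sc = C_j = (1/(j+1)) C(2j, j) (Catalan numbers) and ∫ x^{2j+1} ρ_sc = 0 (odd monomials vanish by symmetry):
  i = 0 (even): a_0 · C_{0} = 3 · 1 = 3
  i = 1 (odd): ∫ x^1 ρ_sc = 0 (vanishes)
  i = 2 (even): a_2 · C_{1} = 1 · 1 = 1
  i = 3 (odd): ∫ x^3 ρ_sc = 0 (vanishes)
  i = 4 (even): a_4 · C_{2} = -4 · 2 = -8
  i = 5 (odd): ∫ x^5 ρ_sc = 0 (vanishes)

Summing the contributions: ∫_{−2}^{2} p(x) ρ_sc(x) dx = 3 + 1 + (-8) = -4.


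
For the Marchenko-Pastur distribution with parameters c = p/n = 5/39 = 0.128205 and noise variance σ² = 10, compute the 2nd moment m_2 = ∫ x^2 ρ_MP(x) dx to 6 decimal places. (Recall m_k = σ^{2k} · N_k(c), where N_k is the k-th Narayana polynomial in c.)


E[X²] = σ⁴ (1 + c) (second MP moment). With σ² = 10 (so σ⁴ = 100) and c = 5/39 = 0.128205: E[X²] = 100 · (1 + 0.128205) = 100 · 1.128205.

So E[X^2] = 112.820513.


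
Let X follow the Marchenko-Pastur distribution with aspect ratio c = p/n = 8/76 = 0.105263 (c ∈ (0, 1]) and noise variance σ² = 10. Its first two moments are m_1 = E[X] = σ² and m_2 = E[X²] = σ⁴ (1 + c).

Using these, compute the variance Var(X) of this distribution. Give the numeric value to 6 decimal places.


m_1 = E[X] = σ² = 10, so m_1² = 100.
m_2 = E[X²] = σ⁴ (1 + c) = 100 · (1 + 0.105263) = 100 · 1.105263 = 110.526316.
(Note m_2 − m_1² simplifies to c · σ⁴ = 0.105263 · 100.)

Var(X) = m_2 − m_1² = 110.526316 − 100 = 10.526316.


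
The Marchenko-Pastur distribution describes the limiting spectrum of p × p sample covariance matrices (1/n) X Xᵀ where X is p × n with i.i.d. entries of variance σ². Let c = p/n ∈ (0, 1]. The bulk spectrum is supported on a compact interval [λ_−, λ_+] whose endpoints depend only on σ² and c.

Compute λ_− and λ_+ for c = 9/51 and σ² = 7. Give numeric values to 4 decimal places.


c = 9/51 = 0.176471; √c = 0.420084.
λ_− = σ² (1 − √c)² = 7 · (1 − 0.420084)² = 7 · (0.579916)² = 2.354118.
λ_+ = σ² (1 + √c)² = 7 · (1 + 0.420084)² = 7 · (1.420084)² = 14.116470.

Rounded to 4 decimal places: λ_− ≈ 2.3541, λ_+ ≈ 14.1165.


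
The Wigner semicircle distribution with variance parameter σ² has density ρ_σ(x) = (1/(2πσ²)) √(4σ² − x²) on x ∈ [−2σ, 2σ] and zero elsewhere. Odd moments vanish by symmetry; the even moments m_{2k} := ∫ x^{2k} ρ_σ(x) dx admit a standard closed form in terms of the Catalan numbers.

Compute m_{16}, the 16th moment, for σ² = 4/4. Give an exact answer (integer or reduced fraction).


By the scaled semicircle moment identity, m_{2k} = σ^{2k} · C_k with k = 8.
C_8 = (1/(k+1)) · C(2k, k) = (1/9) · C(16, 8) = (1/9) · 12870 = 1430.
σ^{2k} = (σ²)^k = (4/4)^8 = 1.

Therefore m_{16} = σ^{16} · C_8 = 1 · 1430 = 1430.


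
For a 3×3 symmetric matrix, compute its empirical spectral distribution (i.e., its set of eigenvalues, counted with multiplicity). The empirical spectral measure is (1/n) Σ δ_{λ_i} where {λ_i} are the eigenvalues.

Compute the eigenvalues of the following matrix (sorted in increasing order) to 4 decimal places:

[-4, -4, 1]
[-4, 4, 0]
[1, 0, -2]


Since M is real symmetric, all three eigenvalues are real; they are the roots of det(λI − M) = λ³ − (tr M) λ² + s λ − det M, where s is the sum of the principal 2×2 minors.
tr M = -4 + 4 + (-2) = -2.
s = ((-4)·4 − (-4)²) + ((-4)·(-2) − 1²) + (4·(-2) − 0²) = -32 + 7 + (-8) = -33.
det M (expand along row 1) = (-4)·(-8) − (-4)·8 + 1·(-4) = 60.
Characteristic polynomial: λ³ + 2λ² − 33λ − 60 = 0.
Substitute λ = y + (tr M)/3 = y − 0.666667 to remove the quadratic term: y³ + p·y + q = 0 with p = s − (tr M)²/3 = -34.333333 and q = −2(tr M)³/27 + (tr M)·s/3 − det M = -37.407407.
Three real roots ⇒ use the trigonometric (Viète) form: r = 2√(−p/3) = 6.765928, φ = arccos(3q/(p·r)) = arccos(0.483098) = 1.066606 rad.
y_k = r·cos(φ/3 − 2πk/3) for k = 0, 1, 2 gives y = 6.342788, -1.131759, -5.211029.
λ_k = y_k − 0.666667 gives λ = 5.6761, -1.7984, -5.8777 (check: the sum is -2.0000 = tr M).

Eigenvalues sorted in increasing order: [-5.8777, -1.7984, 5.6761].


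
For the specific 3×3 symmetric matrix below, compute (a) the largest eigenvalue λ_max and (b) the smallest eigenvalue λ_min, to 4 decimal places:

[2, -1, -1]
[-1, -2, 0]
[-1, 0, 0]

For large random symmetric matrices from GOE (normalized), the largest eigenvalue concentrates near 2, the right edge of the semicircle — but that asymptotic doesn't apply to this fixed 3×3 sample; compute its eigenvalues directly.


Since M is real symmetric, all three eigenvalues are real; they are the roots of det(λI − M) = λ³ − (tr M) λ² + s λ − det M, where s is the sum of the principal 2×2 minors.
tr M = 2 + (-2) + 0 = 0.
s = (2·(-2) − (-1)²) + (2·0 − (-1)²) + ((-2)·0 − 0²) = -5 + (-1) + 0 = -6.
det M (expand along row 1) = 2·0 − (-1)·0 + (-1)·(-2) = 2.
Characteristic polynomial: λ³ − 6λ − 2 = 0.
Substitute λ = y + (tr M)/3 = y + 0.000000 to remove the quadratic term: y³ + p·y + q = 0 with p = s − (tr M)²/3 = -6.000000 and q = −2(tr M)³/27 + (tr M)·s/3 − det M = -2.000000.
Three real roots ⇒ use the trigonometric (Viète) form: r = 2√(−p/3) = 2.828427, φ = arccos(3q/(p·r)) = arccos(0.353553) = 1.209429 rad.
y_k = r·cos(φ/3 − 2πk/3) for k = 0, 1, 2 gives y = 2.601679, -0.339877, -2.261802.
λ_k = y_k + 0.000000 gives λ = 2.6017, -0.3399, -2.2618 (check: the sum is 0.0000 = tr M).

Hence λ_max = 2.6017 and λ_min = -2.2618.


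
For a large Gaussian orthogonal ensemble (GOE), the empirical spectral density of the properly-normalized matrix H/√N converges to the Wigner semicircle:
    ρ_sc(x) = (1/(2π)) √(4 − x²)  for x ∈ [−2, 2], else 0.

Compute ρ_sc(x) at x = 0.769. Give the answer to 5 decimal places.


ρ_sc(x) = (1/(2π)) √(4 − x²). With x = 0.769:
  4 − x² = 4 − (0.769)² = 4 − 0.591361 = 3.408639.
  √(4 − x²) = 1.846250.
  1/(2π) = 0.159155.
  ρ_sc(0.769) = 0.159155 · 1.846250 = 0.293840.

Rounded to 5 decimal places: ρ_sc(0.769) ≈ 0.29384.


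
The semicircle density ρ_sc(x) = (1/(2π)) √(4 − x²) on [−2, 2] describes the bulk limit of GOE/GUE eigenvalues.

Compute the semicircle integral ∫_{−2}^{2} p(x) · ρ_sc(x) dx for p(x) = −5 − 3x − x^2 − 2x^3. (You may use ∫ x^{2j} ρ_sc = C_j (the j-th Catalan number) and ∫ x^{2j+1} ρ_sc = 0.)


Write p(x) = Σ a_i x^i, split into monomials and integrate each against ρ_sc separately.
Using ∫ x^{2j} ρ_sc = C_j = (1/(j+1)) C(2j, j) (Catalan numbers) and ∫ x^{2j+1} ρ_sc = 0 (odd monomials vanish by symmetry):
  i = 0 (even): a_0 · C_{0} = -5 · 1 = -5
  i = 1 (odd): ∫ x^1 ρ_sc = 0 (vanishes)
  i = 2 (even): a_2 · C_{1} = -1 · 1 = -1
  i = 3 (odd): ∫ x^3 ρ_sc = 0 (vanishes)

Summing the contributions: ∫_{−2}^{2} p(x) ρ_sc(x) dx = (-5) + (-1) = -6.


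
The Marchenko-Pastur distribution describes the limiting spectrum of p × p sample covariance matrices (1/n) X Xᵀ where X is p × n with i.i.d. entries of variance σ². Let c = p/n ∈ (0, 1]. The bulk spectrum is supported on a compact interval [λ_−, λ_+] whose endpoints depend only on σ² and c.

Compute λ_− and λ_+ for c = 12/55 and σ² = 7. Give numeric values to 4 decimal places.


c = 12/55 = 0.218182; √c = 0.467099.
λ_− = σ² (1 − √c)² = 7 · (1 − 0.467099)² = 7 · (0.532901)² = 1.987882.
λ_+ = σ² (1 + √c)² = 7 · (1 + 0.467099)² = 7 · (1.467099)² = 15.066664.

Rounded to 4 decimal places: λ_− ≈ 1.9879, λ_+ ≈ 15.0667.


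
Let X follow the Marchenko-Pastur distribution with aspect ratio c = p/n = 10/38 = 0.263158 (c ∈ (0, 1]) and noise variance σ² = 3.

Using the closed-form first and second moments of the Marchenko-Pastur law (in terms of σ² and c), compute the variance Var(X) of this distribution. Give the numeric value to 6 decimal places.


Recall the MP moments m_1 = E[X] = σ² and m_2 = E[X²] = σ⁴ (1 + c).
m_1 = E[X] = σ² = 3, so m_1² = 9.
m_2 = E[X²] = σ⁴ (1 + c) = 9 · (1 + 0.263158) = 9 · 1.263158 = 11.368421.
(Note m_2 − m_1² simplifies to c · σ⁴ = 0.263158 · 9.)

Var(X) = m_2 − m_1² = 11.368421 − 9 = 2.368421.


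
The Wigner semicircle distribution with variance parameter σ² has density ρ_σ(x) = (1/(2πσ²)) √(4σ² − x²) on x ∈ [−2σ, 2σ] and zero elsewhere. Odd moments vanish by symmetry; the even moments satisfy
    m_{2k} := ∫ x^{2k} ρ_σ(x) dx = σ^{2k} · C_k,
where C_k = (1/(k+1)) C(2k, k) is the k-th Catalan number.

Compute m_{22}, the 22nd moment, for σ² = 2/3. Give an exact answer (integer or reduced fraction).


By the scaled semicircle moment identity, m_{2k} = σ^{2k} · C_k with k = 11.
C_11 = (1/(k+1)) · C(2k, k) = (1/12) · C(22, 11) = (1/12) · 705432 = 58786.
σ^{2k} = (σ²)^k = (2/3)^11 = 2048/177147.

Therefore m_{22} = σ^{22} · C_11 = (2048/177147) · 58786 = 120393728/177147.


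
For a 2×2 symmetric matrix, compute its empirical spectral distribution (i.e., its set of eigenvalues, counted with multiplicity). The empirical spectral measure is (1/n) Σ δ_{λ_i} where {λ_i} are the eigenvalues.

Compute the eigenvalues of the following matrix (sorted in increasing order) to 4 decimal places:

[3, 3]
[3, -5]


Since M is real symmetric, both eigenvalues are real; they are the roots of det(λI − M) = λ² − (tr M) λ + det M.
tr M = 3 + (-5) = -2.
det M = 3·(-5) − 3² = -15 − 9 = -24.
Characteristic polynomial: λ² + 2λ − 24 = 0.
Discriminant Δ = (tr M)² − 4·det M = 4 − (-96) = 100; √Δ = 10.000000.
λ = (tr M ± √Δ)/2 = (-2 ± 10.000000)/2, giving (tr M − √Δ)/2 = -6.0000 and (tr M + √Δ)/2 = 4.0000.

Eigenvalues sorted in increasing order: [-6.0000, 4.0000].


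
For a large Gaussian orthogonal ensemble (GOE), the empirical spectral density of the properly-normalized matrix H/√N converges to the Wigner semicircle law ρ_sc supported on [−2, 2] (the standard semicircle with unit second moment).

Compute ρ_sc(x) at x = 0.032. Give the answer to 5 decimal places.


ρ_sc(x) = (1/(2π)) √(4 − x²). With x = 0.032:
  4 − x² = 4 − (0.032)² = 4 − 0.001024 = 3.998976.
  √(4 − x²) = 1.999744.
  1/(2π) = 0.159155.
  ρ_sc(0.032) = 0.159155 · 1.999744 = 0.318269.

Rounded to 5 decimal places: ρ_sc(0.032) ≈ 0.31827.


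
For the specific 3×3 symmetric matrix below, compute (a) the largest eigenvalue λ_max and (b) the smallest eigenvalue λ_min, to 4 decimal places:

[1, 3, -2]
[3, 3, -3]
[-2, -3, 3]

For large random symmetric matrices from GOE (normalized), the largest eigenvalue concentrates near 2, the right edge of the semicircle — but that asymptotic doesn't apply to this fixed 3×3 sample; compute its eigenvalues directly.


Since M is real symmetric, all three eigenvalues are real; they are the roots of det(λI − M) = λ³ − (tr M) λ² + s λ − det M, where s is the sum of the principal 2×2 minors.
tr M = 1 + 3 + 3 = 7.
s = (1·3 − 3²) + (1·3 − (-2)²) + (3·3 − (-3)²) = -6 + (-1) + 0 = -7.
det M (expand along row 1) = 1·0 − 3·3 + (-2)·(-3) = -3.
Characteristic polynomial: λ³ − 7λ² − 7λ + 3 = 0.
Substitute λ = y + (tr M)/3 = y + 2.333333 to remove the quadratic term: y³ + p·y + q = 0 with p = s − (tr M)²/3 = -23.333333 and q = −2(tr M)³/27 + (tr M)·s/3 − det M = -38.740741.
Three real roots ⇒ use the trigonometric (Viète) form: r = 2√(−p/3) = 5.577734, φ = arccos(3q/(p·r)) = arccos(0.893007) = 0.466814 rad.
y_k = r·cos(φ/3 − 2πk/3) for k = 0, 1, 2 gives y = 5.510343, -2.006559, -3.503785.
λ_k = y_k + 2.333333 gives λ = 7.8437, 0.3268, -1.1705 (check: the sum is 7.0000 = tr M).

Hence λ_max = 7.8437 and λ_min = -1.1705.


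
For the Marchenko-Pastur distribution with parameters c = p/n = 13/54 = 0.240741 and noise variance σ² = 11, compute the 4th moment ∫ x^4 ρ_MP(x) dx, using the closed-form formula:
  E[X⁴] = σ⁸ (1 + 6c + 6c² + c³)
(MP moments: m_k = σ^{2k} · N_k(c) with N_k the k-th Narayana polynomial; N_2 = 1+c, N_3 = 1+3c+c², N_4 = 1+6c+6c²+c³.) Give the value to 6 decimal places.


E[X⁴] = σ⁸ (1 + 6c + 6c² + c³) (fourth MP moment). With σ² = 11 (so σ⁸ = 14641) and c = 13/54 = 0.240741: E[X⁴] = 14641 · (1 + 6·0.240741 + 6·(0.240741)² + (0.240741)³) = 14641 · 2.806133.

So E[X^4] = 41084.600067.


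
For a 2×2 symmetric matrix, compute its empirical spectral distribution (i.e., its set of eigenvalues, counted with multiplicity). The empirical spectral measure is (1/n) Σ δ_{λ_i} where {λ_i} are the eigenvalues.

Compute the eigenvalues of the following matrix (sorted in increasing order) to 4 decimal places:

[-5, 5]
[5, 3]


Since M is real symmetric, both eigenvalues are real; they are the roots of det(λI − M) = λ² − (tr M) λ + det M.
tr M = -5 + 3 = -2.
det M = (-5)·3 − 5² = -15 − 25 = -40.
Characteristic polynomial: λ² + 2λ − 40 = 0.
Discriminant Δ = (tr M)² − 4·det M = 4 − (-160) = 164; √Δ = 12.806248.
λ = (tr M ± √Δ)/2 = (-2 ± 12.806248)/2, giving (tr M − √Δ)/2 = -7.4031 and (tr M + √Δ)/2 = 5.4031.

Eigenvalues sorted in increasing order: [-7.4031, 5.4031].


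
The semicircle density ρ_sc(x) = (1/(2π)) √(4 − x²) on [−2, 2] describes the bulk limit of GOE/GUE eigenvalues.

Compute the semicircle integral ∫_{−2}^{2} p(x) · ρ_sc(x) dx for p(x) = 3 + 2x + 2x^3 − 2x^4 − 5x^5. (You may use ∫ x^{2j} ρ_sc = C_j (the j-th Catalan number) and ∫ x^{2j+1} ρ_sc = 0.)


Write p(x) = Σ a_i x^i, split into monomials and integrate each against ρ_sc separately.
Using ∫ x^{2j} ρ_sc = C_j = (1/(j+1)) C(2j, j) (Catalan numbers) and ∫ x^{2j+1} ρ_sc = 0 (odd monomials vanish by symmetry):
  i = 0 (even): a_0 · C_{0} = 3 · 1 = 3
  i = 1 (odd): ∫ x^1 ρ_sc = 0 (vanishes)
  i = 3 (odd): ∫ x^3 ρ_sc = 0 (vanishes)
  i = 4 (even): a_4 · C_{2} = -2 · 2 = -4
  i = 5 (odd): ∫ x^5 ρ_sc = 0 (vanishes)

Summing the contributions: ∫_{−2}^{2} p(x) ρ_sc(x) dx = 3 + (-4) = -1.


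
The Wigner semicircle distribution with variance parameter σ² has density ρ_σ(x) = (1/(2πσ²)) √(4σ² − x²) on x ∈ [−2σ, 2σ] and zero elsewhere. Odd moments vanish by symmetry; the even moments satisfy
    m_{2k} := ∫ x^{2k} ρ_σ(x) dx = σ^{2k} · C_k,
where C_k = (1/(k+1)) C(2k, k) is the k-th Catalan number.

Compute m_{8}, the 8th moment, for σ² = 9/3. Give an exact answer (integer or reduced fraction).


By the scaled semicircle moment identity, m_{2k} = σ^{2k} · C_k with k = 4.
C_4 = (1/(k+1)) · C(2k, k) = (1/5) · C(8, 4) = (1/5) · 70 = 14.
σ^{2k} = (σ²)^k = (9/3)^4 = 81.

Therefore m_{8} = σ^{8} · C_4 = 81 · 14 = 1134.


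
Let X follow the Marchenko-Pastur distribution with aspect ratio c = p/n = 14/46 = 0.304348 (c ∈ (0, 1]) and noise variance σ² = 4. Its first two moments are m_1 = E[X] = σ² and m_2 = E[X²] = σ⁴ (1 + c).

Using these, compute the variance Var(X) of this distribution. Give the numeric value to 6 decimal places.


m_1 = E[X] = σ² = 4, so m_1² = 16.
m_2 = E[X²] = σ⁴ (1 + c) = 16 · (1 + 0.304348) = 16 · 1.304348 = 20.869565.
(Note m_2 − m_1² simplifies to c · σ⁴ = 0.304348 · 16.)

Var(X) = m_2 − m_1² = 20.869565 − 16 = 4.869565.


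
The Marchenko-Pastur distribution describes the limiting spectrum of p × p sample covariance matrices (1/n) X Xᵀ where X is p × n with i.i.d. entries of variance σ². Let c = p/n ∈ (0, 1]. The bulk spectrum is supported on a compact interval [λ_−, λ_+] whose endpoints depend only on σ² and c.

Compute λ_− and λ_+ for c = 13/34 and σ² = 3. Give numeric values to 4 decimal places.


c = 13/34 = 0.382353; √c = 0.618347.
λ_− = σ² (1 − √c)² = 3 · (1 − 0.618347)² = 3 · (0.381653)² = 0.436977.
λ_+ = σ² (1 + √c)² = 3 · (1 + 0.618347)² = 3 · (1.618347)² = 7.857140.

Rounded to 4 decimal places: λ_− ≈ 0.4370, λ_+ ≈ 7.8571.


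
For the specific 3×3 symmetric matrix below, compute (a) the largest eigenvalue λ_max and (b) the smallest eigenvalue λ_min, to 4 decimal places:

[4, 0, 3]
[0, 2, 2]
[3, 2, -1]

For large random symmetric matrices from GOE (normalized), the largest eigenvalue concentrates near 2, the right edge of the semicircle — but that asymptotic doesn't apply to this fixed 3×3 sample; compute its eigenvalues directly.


Since M is real symmetric, all three eigenvalues are real; they are the roots of det(λI − M) = λ³ − (tr M) λ² + s λ − det M, where s is the sum of the principal 2×2 minors.
tr M = 4 + 2 + (-1) = 5.
s = (4·2 − 0²) + (4·(-1) − 3²) + (2·(-1) − 2²) = 8 + (-13) + (-6) = -11.
det M (expand along row 1) = 4·(-6) − 0·(-6) + 3·(-6) = -42.
Characteristic polynomial: λ³ − 5λ² − 11λ + 42 = 0.
Substitute λ = y + (tr M)/3 = y + 1.666667 to remove the quadratic term: y³ + p·y + q = 0 with p = s − (tr M)²/3 = -19.333333 and q = −2(tr M)³/27 + (tr M)·s/3 − det M = 14.407407.
Three real roots ⇒ use the trigonometric (Viète) form: r = 2√(−p/3) = 5.077182, φ = arccos(3q/(p·r)) = arccos(-0.440329) = 2.026762 rad.
y_k = r·cos(φ/3 − 2πk/3) for k = 0, 1, 2 gives y = 3.961927, 0.768706, -4.730633.
λ_k = y_k + 1.666667 gives λ = 5.6286, 2.4354, -3.0640 (check: the sum is 5.0000 = tr M).

Hence λ_max = 5.6286 and λ_min = -3.0640.


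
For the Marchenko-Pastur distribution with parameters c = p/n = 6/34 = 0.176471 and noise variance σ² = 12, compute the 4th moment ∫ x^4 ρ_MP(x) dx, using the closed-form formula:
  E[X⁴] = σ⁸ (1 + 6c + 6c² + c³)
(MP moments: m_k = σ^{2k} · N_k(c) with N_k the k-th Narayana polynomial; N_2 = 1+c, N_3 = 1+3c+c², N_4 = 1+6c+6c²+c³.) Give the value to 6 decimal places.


E[X⁴] = σ⁸ (1 + 6c + 6c² + c³) (fourth MP moment). With σ² = 12 (so σ⁸ = 20736) and c = 6/34 = 0.176471: E[X⁴] = 20736 · (1 + 6·0.176471 + 6·(0.176471)² + (0.176471)³) = 20736 · 2.251170.

So E[X^4] = 46680.268675.


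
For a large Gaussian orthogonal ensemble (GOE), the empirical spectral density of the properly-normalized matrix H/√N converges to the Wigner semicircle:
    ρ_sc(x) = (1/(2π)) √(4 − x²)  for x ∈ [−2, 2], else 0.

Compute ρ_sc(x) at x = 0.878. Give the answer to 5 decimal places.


ρ_sc(x) = (1/(2π)) √(4 − x²). With x = 0.878:
  4 − x² = 4 − (0.878)² = 4 − 0.770884 = 3.229116.
  √(4 − x²) = 1.796974.
  1/(2π) = 0.159155.
  ρ_sc(0.878) = 0.159155 · 1.796974 = 0.285997.

Rounded to 5 decimal places: ρ_sc(0.878) ≈ 0.28600.


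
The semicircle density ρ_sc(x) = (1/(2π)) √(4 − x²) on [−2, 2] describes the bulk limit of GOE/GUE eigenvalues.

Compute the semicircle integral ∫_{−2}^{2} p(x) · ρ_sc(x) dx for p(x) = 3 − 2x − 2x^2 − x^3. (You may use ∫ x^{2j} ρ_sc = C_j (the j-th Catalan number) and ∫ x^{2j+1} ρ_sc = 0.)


Write p(x) = Σ a_i x^i, split into monomials and integrate each against ρ_sc separately.
Using ∫ x^{2j} ρ_sc = C_j = (1/(j+1)) C(2j, j) (Catalan numbers) and ∫ x^{2j+1} ρ_sc = 0 (odd monomials vanish by symmetry):
  i = 0 (even): a_0 · C_{0} = 3 · 1 = 3
  i = 1 (odd): ∫ x^1 ρ_sc = 0 (vanishes)
  i = 2 (even): a_2 · C_{1} = -2 · 1 = -2
  i = 3 (odd): ∫ x^3 ρ_sc = 0 (vanishes)

Summing the contributions: ∫_{−2}^{2} p(x) ρ_sc(x) dx = 3 + (-2) = 1.


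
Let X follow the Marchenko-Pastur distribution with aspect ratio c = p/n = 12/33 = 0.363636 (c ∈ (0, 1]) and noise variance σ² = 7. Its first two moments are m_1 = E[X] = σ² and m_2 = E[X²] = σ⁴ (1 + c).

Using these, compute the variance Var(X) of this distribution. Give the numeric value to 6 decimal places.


m_1 = E[X] = σ² = 7, so m_1² = 49.
m_2 = E[X²] = σ⁴ (1 + c) = 49 · (1 + 0.363636) = 49 · 1.363636 = 66.818182.
(Note m_2 − m_1² simplifies to c · σ⁴ = 0.363636 · 49.)

Var(X) = m_2 − m_1² = 66.818182 − 49 = 17.818182.
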